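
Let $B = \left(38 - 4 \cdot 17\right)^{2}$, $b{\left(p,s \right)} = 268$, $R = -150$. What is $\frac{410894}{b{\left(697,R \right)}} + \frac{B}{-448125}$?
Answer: $\frac{1227544217}{800650} \approx 1533.2$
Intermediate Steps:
$B = 900$ ($B = \left(38 - 68\right)^{2} = \left(-30\right)^{2} = 900$)
$\frac{410894}{b{\left(697,R \right)}} + \frac{B}{-448125} = \frac{410894}{268} + \frac{900}{-448125} = 410894 \cdot \frac{1}{268} + 900 \left(- \frac{1}{448125}\right) = \frac{205447}{134} - \frac{12}{5975} = \frac{1227544217}{800650}$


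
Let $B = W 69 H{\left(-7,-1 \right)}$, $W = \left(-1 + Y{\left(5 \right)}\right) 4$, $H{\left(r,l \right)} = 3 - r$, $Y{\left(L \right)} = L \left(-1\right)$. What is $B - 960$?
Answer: $-17520$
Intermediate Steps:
$Y{\left(L \right)} = - L$
$W = -24$ ($W = \left(-1 - 5\right) 4 = \left(-6\right) 4 = -24$)
$B = -16560$ ($B = \left(-24\right) 69 \left(3 - -7\right) = - 1656 \left(3 + 7\right) = \left(-1656\right) 10 = -16560$)
$B - 960 = -16560 - 960 = -17520$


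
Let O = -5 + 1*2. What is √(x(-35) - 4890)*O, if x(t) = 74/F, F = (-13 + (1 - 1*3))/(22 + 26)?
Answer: -3*I*√128170/5 ≈ -214.8*I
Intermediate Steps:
F = -5/16 (F = (-13 + (1 - 3))/48 = (-13 - 2)*(1/48) = -15*1/48 = -5/16 ≈ -0.31250)
x(t) = -1184/5 (x(t) = 74/(-5/16) = 74*(-16/5) = -1184/5)
O = -3 (O = -5 + 2 = -3)
√(x(-35) - 4890)*O = √(-1184/5 - 4890)*(-3) = √(-25634/5)*(-3) = (I*√128170/5)*(-3) = -3*I*√128170/5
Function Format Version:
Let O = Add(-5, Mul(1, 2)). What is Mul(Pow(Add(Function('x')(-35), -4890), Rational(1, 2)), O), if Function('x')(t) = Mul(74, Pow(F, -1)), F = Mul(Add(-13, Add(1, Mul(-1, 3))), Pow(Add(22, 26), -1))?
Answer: Mul(Rational(-3, 5), I, Pow(128170, Rational(1, 2))) ≈ Mul(-214.80, I)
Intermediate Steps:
F = Rational(-5, 16) (F = Mul(Add(-13, Add(1, -3)), Pow(48, -1)) = Mul(Add(-13, -2), Rational(1, 48)) = Mul(-15, Rational(1, 48)) = Rational(-5, 16) ≈ -0.31250)
Function('x')(t) = Rational(-1184, 5) (Function('x')(t) = Mul(74, Pow(Rational(-5, 16), -1)) = Mul(74, Rational(-16, 5)) = Rational(-1184, 5))
O = -3 (O = Add(-5, 2) = -3)
Mul(Pow(Add(Function('x')(-35), -4890), Rational(1, 2)), O) = Mul(Pow(Add(Rational(-1184, 5), -4890), Rational(1, 2)), -3) = Mul(Pow(Rational(-25634, 5), Rational(1, 2)), -3) = Mul(Mul(Rational(1, 5), I, Pow(128170, Rational(1, 2))), -3) = Mul(Rational(-3, 5), I, Pow(128170, Rational(1, 2)))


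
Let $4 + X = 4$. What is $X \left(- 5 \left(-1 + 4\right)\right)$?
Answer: $0$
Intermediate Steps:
$X = 0$ ($X = -4 + 4 = 0$)
$X \left(- 5 \left(-1 + 4\right)\right) = 0 \left(- 5 \left(-1 + 4\right)\right) = 0 \left(\left(-5\right) 3\right) = 0 \left(-15\right) = 0$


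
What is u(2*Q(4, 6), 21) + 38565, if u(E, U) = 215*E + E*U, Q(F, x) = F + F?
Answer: 42341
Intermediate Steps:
Q(F, x) = 2*F
u(2*Q(4, 6), 21) + 38565 = (2*(2*4))*(215 + 21) + 38565 = (2*8)*236 + 38565 = 16*236 + 38565 = 3776 + 38565 = 42341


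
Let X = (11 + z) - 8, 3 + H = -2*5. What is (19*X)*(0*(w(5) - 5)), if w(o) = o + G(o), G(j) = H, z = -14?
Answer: 0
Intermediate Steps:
H = -13 (H = -3 - 2*5 = -3 - 10 = -13)
G(j) = -13
w(o) = -13 + o (w(o) = o - 13 = -13 + o)
X = -11 (X = (11 - 14) - 8 = -3 - 8 = -11)
(19*X)*(0*(w(5) - 5)) = (19*(-11))*(0*((-13 + 5) - 5)) = -0*(-8 - 5) = -0*(-13) = -209*0 = 0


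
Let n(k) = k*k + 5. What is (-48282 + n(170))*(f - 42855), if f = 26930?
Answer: 308578725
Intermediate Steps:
n(k) = 5 + k**2 (n(k) = k**2 + 5 = 5 + k**2)
(-48282 + n(170))*(f - 42855) = (-48282 + (5 + 170**2))*(26930 - 42855) = (-48282 + (5 + 28900))*(-15925) = (-48282 + 28905)*(-15925) = -19377*(-15925) = 308578725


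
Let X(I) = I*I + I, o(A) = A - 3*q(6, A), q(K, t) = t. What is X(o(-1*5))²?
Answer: 12100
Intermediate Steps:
o(A) = -2*A (o(A) = A - 3*A = -2*A)
X(I) = I + I² (X(I) = I² + I = I + I²)
X(o(-1*5))² = ((-(-2)*5)*(1 - (-2)*5))² = ((-2*(-5))*(1 - 2*(-5)))² = (10*(1 + 10))² = (10*11)² = 110² = 12100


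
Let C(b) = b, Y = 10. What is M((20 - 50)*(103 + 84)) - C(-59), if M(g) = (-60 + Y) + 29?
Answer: 38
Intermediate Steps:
M(g) = -21 (M(g) = (-60 + 10) + 29 = -50 + 29 = -21)
M((20 - 50)*(103 + 84)) - C(-59) = -21 - 1*(-59) = -21 + 59 = 38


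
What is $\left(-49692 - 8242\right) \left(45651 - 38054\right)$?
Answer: $-440124598$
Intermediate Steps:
$\left(-49692 - 8242\right) \left(45651 - 38054\right) = \left(-57934\right) 7597 = -440124598$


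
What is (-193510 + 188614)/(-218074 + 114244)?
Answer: 816/17305 ≈ 0.047154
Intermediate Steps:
(-193510 + 188614)/(-218074 + 114244) = -4896/(-103830) = -4896*(-1/103830) = 816/17305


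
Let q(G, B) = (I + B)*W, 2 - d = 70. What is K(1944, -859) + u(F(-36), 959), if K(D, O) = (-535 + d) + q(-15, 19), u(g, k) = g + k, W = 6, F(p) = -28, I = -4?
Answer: 418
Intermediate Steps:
d = -68 (d = 2 - 1*70 = 2 - 70 = -68)
q(G, B) = -24 + 6*B (q(G, B) = (-4 + B)*6 = -24 + 6*B)
K(D, O) = -513 (K(D, O) = (-535 - 68) + (-24 + 6*19) = -603 + (-24 + 114) = -603 + 90 = -513)
K(1944, -859) + u(F(-36), 959) = -513 + (-28 + 959) = -513 + 931 = 418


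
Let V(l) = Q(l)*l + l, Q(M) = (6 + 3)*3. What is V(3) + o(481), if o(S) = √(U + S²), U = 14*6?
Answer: 84 + √231445 ≈ 565.09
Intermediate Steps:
U = 84
Q(M) = 27 (Q(M) = 9*3 = 27)
o(S) = √(84 + S²)
V(l) = 28*l (V(l) = 27*l + l = 28*l)
V(3) + o(481) = 28*3 + √(84 + 481²) = 84 + √(84 + 231361) = 84 + √231445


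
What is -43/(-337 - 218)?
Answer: 43/555 ≈ 0.077477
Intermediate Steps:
-43/(-337 - 218) = -43/(-555) = -1/555*(-43) = 43/555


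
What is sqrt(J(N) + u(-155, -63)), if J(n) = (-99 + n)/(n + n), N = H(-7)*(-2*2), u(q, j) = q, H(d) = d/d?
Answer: I*sqrt(2274)/4 ≈ 11.922*I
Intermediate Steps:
H(d) = 1
N = -4 (N = 1*(-2*2) = 1*(-4) = -4)
J(n) = (-99 + n)/(2*n) (J(n) = (-99 + n)/((2*n)) = (-99 + n)*(1/(2*n)) = (-99 + n)/(2*n))
sqrt(J(N) + u(-155, -63)) = sqrt((1/2)*(-99 - 4)/(-4) - 155) = sqrt((1/2)*(-1/4)*(-103) - 155) = sqrt(103/8 - 155) = sqrt(-1137/8) = I*sqrt(2274)/4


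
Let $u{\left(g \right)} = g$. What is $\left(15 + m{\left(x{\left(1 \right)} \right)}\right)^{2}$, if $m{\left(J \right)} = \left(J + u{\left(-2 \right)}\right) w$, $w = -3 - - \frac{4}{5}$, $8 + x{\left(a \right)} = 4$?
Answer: $\frac{19881}{25} \approx 795.24$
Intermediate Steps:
$x{\left(a \right)} = -4$ ($x{\left(a \right)} = -8 + 4 = -4$)
$w = - \frac{11}{5}$ ($w = -3 - \left(-4\right) \frac{1}{5} = -3 - - \frac{4}{5} = -3 + \frac{4}{5} = - \frac{11}{5} \approx -2.2$)
$m{\left(J \right)} = \frac{22}{5} - \frac{11 J}{5}$ ($m{\left(J \right)} = \left(J - 2\right) \left(- \frac{11}{5}\right) = \left(-2 + J\right) \left(- \frac{11}{5}\right) = \frac{22}{5} - \frac{11 J}{5}$)
$\left(15 + m{\left(x{\left(1 \right)} \right)}\right)^{2} = \left(15 + \left(\frac{22}{5} - - \frac{44}{5}\right)\right)^{2} = \left(15 + \left(\frac{22}{5} + \frac{44}{5}\right)\right)^{2} = \left(15 + \frac{66}{5}\right)^{2} = \left(\frac{141}{5}\right)^{2} = \frac{19881}{25}$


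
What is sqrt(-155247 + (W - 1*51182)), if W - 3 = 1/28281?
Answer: I*sqrt(165102603111105)/28281 ≈ 454.34*I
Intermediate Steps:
W = 84844/28281 (W = 3 + 1/28281 = 84844/28281 ≈ 3.0000)
sqrt(-155247 + (W - 1*51182)) = sqrt(-155247 + (84844/28281 - 1*51182)) = sqrt(-155247 + (84844/28281 - 51182)) = sqrt(-155247 - 1447393298/28281) = sqrt(-5837933705/28281) = I*sqrt(165102603111105)/28281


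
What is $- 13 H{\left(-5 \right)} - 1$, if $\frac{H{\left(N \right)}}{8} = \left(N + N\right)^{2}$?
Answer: $-10401$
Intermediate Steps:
$H{\left(N \right)} = 32 N^{2}$ ($H{\left(N \right)} = 8 \left(N + N\right)^{2} = 8 \left(2 N\right)^{2} = 8 \cdot 4 N^{2} = 32 N^{2}$)
$- 13 H{\left(-5 \right)} - 1 = - 13 \cdot 32 \left(-5\right)^{2} - 1 = - 13 \cdot 32 \cdot 25 - 1 = \left(-13\right) 800 - 1 = -10400 - 1 = -10401$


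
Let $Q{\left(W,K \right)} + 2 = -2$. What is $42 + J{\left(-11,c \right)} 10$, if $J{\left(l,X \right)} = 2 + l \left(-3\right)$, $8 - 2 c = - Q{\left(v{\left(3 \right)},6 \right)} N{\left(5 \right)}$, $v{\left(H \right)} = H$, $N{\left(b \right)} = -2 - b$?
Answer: $392$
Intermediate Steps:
$Q{\left(W,K \right)} = -4$ ($Q{\left(W,K \right)} = -2 - 2 = -4$)
$c = 18$ ($c = 4 - \frac{\left(-1\right) \left(-4\right) \left(-2 - 5\right)}{2} = 4 - \frac{4 \left(-2 - 5\right)}{2} = 4 - \frac{4 \left(-7\right)}{2} = 4 - -14 = 4 + 14 = 18$)
$J{\left(l,X \right)} = 2 - 3 l$
$42 + J{\left(-11,c \right)} 10 = 42 + \left(2 - -33\right) 10 = 42 + \left(2 + 33\right) 10 = 42 + 35 \cdot 10 = 42 + 350 = 392$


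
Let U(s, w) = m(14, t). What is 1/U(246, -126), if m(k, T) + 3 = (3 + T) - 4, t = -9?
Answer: -1/13 ≈ -0.076923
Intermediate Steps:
m(k, T) = -4 + T (m(k, T) = -3 + ((3 + T) - 4) = -3 + (-1 + T) = -4 + T)
U(s, w) = -13 (U(s, w) = -4 - 9 = -13)
1/U(246, -126) = 1/(-13) = -1/13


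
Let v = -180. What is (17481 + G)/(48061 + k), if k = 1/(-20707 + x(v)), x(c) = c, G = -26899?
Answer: -98356883/501925053 ≈ -0.19596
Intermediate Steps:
k = -1/20887 (k = 1/(-20707 - 180) = 1/(-20887) = -1/20887 ≈ -4.7877e-5)
(17481 + G)/(48061 + k) = (17481 - 26899)/(48061 - 1/20887) = -9418/1003850106/20887 = -9418*20887/1003850106 = -98356883/501925053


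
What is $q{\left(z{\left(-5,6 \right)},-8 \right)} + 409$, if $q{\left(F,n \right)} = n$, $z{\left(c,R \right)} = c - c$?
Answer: $401$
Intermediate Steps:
$z{\left(c,R \right)} = 0$
$q{\left(z{\left(-5,6 \right)},-8 \right)} + 409 = -8 + 409 = 401$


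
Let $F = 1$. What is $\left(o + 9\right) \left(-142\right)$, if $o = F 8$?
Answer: $-2414$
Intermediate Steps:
$o = 8$ ($o = 1 \cdot 8 = 8$)
$\left(o + 9\right) \left(-142\right) = \left(8 + 9\right) \left(-142\right) = 17 \left(-142\right) = -2414$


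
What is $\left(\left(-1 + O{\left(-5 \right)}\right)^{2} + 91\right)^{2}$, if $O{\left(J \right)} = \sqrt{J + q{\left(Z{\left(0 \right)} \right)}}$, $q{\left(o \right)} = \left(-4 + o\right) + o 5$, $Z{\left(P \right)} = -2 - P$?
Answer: $4957 - 284 i \sqrt{21} \approx 4957.0 - 1301.5 i$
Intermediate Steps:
$q{\left(o \right)} = -4 + 6 o$ ($q{\left(o \right)} = \left(-4 + o\right) + 5 o = -4 + 6 o$)
$O{\left(J \right)} = \sqrt{-16 + J}$ ($O{\left(J \right)} = \sqrt{J + \left(-4 + 6 \left(-2 - 0\right)\right)} = \sqrt{J + \left(-4 + 6 \left(-2 + 0\right)\right)} = \sqrt{J + \left(-4 + 6 \left(-2\right)\right)} = \sqrt{J - 16} = \sqrt{-16 + J}$)
$\left(\left(-1 + O{\left(-5 \right)}\right)^{2} + 91\right)^{2} = \left(\left(-1 + \sqrt{-16 - 5}\right)^{2} + 91\right)^{2} = \left(\left(-1 + \sqrt{-21}\right)^{2} + 91\right)^{2} = \left(\left(-1 + i \sqrt{21}\right)^{2} + 91\right)^{2} = \left(91 + \left(-1 + i \sqrt{21}\right)^{2}\right)^{2}$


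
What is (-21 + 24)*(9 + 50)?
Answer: 177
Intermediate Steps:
(-21 + 24)*(9 + 50) = 3*59 = 177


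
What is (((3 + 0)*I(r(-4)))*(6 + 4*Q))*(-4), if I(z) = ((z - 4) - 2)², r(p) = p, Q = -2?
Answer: 2400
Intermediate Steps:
I(z) = (-6 + z)² (I(z) = ((-4 + z) - 2)² = (-6 + z)²)
(((3 + 0)*I(r(-4)))*(6 + 4*Q))*(-4) = (((3 + 0)*(-6 - 4)²)*(6 + 4*(-2)))*(-4) = ((3*(-10)²)*(6 - 8))*(-4) = ((3*100)*(-2))*(-4) = (300*(-2))*(-4) = -600*(-4) = 2400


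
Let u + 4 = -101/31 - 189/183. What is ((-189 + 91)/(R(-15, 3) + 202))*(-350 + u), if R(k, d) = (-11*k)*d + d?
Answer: 2371348/47275 ≈ 50.161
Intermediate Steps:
R(k, d) = d - 11*d*k (R(k, d) = -11*d*k + d = d - 11*d*k)
u = -15678/1891 (u = -4 + (-101/31 - 189/183) = -4 + (-101*1/31 - 189*1/183) = -4 + (-101/31 - 63/61) = -4 - 8114/1891 = -15678/1891 ≈ -8.2908)
((-189 + 91)/(R(-15, 3) + 202))*(-350 + u) = ((-189 + 91)/(3*(1 - 11*(-15)) + 202))*(-350 - 15678/1891) = -98/(3*(1 + 165) + 202)*(-677528/1891) = -98/(3*166 + 202)*(-677528/1891) = -98/(498 + 202)*(-677528/1891) = -98/700*(-677528/1891) = -98*1/700*(-677528/1891) = -7/50*(-677528/1891) = 2371348/47275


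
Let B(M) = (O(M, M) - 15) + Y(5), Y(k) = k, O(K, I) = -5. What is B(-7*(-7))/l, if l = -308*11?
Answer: 15/3388 ≈ 0.0044274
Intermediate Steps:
l = -3388
B(M) = -15 (B(M) = (-5 - 15) + 5 = -20 + 5 = -15)
B(-7*(-7))/l = -15/(-3388) = -15*(-1/3388) = 15/3388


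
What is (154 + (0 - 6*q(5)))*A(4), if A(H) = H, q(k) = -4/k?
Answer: 3176/5 ≈ 635.20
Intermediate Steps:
(154 + (0 - 6*q(5)))*A(4) = (154 + (0 - (-24)/5))*4 = (154 + (0 - 6*(-4/5)))*4 = (154 + (0 + 24/5))*4 = (154 + 24/5)*4 = (794/5)*4 = 3176/5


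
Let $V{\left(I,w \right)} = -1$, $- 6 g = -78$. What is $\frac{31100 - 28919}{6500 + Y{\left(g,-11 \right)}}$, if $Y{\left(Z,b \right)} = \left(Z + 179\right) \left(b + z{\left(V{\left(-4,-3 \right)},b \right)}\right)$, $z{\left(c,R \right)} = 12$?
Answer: $\frac{2181}{6692} \approx 0.32591$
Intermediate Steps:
$g = 13$ ($g = \left(- \frac{1}{6}\right) \left(-78\right) = 13$)
$Y{\left(Z,b \right)} = \left(12 + b\right) \left(179 + Z\right)$ ($Y{\left(Z,b \right)} = \left(Z + 179\right) \left(b + 12\right) = \left(179 + Z\right) \left(12 + b\right) = \left(12 + b\right) \left(179 + Z\right)$)
$\frac{31100 - 28919}{6500 + Y{\left(g,-11 \right)}} = \frac{31100 - 28919}{6500 + \left(2148 + 12 \cdot 13 + 179 \left(-11\right) + 13 \left(-11\right)\right)} = \frac{31100 - 28919}{6500 + \left(2148 + 156 - 1969 - 143\right)} = \frac{31100 - 28919}{6500 + 192} = \frac{2181}{6692}$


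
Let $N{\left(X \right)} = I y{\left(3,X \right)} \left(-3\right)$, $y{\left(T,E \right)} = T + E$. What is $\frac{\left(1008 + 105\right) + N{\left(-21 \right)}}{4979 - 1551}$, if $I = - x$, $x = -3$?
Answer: $\frac{1275}{3428} \approx 0.37194$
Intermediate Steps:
$y{\left(T,E \right)} = E + T$
$I = 3$ ($I = \left(-1\right) \left(-3\right) = 3$)
$N{\left(X \right)} = -27 - 9 X$ ($N{\left(X \right)} = 3 \left(X + 3\right) \left(-3\right) = 3 \left(3 + X\right) \left(-3\right) = \left(9 + 3 X\right) \left(-3\right) = -27 - 9 X$)
$\frac{\left(1008 + 105\right) + N{\left(-21 \right)}}{4979 - 1551} = \frac{\left(1008 + 105\right) - -162}{4979 - 1551} = \frac{1113 + \left(-27 + 189\right)}{3428} = \left(1113 + 162\right) \frac{1}{3428} = 1275 \cdot \frac{1}{3428} = \frac{1275}{3428}$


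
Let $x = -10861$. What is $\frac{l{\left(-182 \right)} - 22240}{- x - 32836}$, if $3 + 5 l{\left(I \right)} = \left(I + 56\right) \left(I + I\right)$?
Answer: $\frac{223}{375} \approx 0.59467$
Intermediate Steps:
$l{\left(I \right)} = - \frac{3}{5} + \frac{2 I \left(56 + I\right)}{5}$ ($l{\left(I \right)} = - \frac{3}{5} + \frac{\left(I + 56\right) \left(I + I\right)}{5} = - \frac{3}{5} + \frac{\left(56 + I\right) 2 I}{5} = - \frac{3}{5} + \frac{2 I \left(56 + I\right)}{5}$)
$\frac{l{\left(-182 \right)} - 22240}{- x - 32836} = \frac{\left(- \frac{3}{5} + \frac{2 \left(-182\right)^{2}}{5} + \frac{112}{5} \left(-182\right)\right) - 22240}{\left(-1\right) \left(-10861\right) - 32836} = \frac{\left(- \frac{3}{5} + \frac{2}{5} \cdot 33124 - \frac{20384}{5}\right) - 22240}{10861 - 32836} = \frac{\left(- \frac{3}{5} + \frac{66248}{5} - \frac{20384}{5}\right) - 22240}{-21975} = \left(\frac{45861}{5} - 22240\right) \left(- \frac{1}{21975}\right) = \left(- \frac{65339}{5}\right) \left(- \frac{1}{21975}\right) = \frac{223}{375}$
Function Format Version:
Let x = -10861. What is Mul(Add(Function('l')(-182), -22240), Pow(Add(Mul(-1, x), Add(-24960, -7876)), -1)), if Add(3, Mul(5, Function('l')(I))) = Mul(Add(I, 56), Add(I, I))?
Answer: Rational(223, 375) ≈ 0.59467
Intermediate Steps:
Function('l')(I) = Add(Rational(-3, 5), Mul(Rational(2, 5), I, Add(56, I))) (Function('l')(I) = Add(Rational(-3, 5), Mul(Rational(1, 5), Mul(Add(I, 56), Add(I, I)))) = Add(Rational(-3, 5), Mul(Rational(1, 5), Mul(Add(56, I), Mul(2, I)))) = Add(Rational(-3, 5), Mul(Rational(1, 5), Mul(2, I, Add(56, I)))) = Add(Rational(-3, 5), Mul(Rational(2, 5), I, Add(56, I))))
Mul(Add(Function('l')(-182), -22240), Pow(Add(Mul(-1, x), Add(-24960, -7876)), -1)) = Mul(Add(Add(Rational(-3, 5), Mul(Rational(2, 5), Pow(-182, 2)), Mul(Rational(112, 5), -182)), -22240), Pow(Add(Mul(-1, -10861), Add(-24960, -7876)), -1)) = Mul(Add(Add(Rational(-3, 5), Mul(Rational(2, 5), 33124), Rational(-20384, 5)), -22240), Pow(Add(10861, -32836), -1)) = Mul(Add(Add(Rational(-3, 5), Rational(66248, 5), Rational(-20384, 5)), -22240), Pow(-21975, -1)) = Mul(Add(Rational(45861, 5), -22240), Rational(-1, 21975)) = Mul(Rational(-65339, 5), Rational(-1, 21975)) = Rational(223, 375)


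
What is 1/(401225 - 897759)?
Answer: -1/496534 ≈ -2.0140e-6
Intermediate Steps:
1/(401225 - 897759) = 1/(-496534) = -1/496534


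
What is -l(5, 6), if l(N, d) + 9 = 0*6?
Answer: 9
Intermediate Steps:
l(N, d) = -9 (l(N, d) = -9 + 0*6 = -9 + 0 = -9)
-l(5, 6) = -1*(-9) = 9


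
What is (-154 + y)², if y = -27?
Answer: 32761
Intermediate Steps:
(-154 + y)² = (-154 - 27)² = (-181)² = 32761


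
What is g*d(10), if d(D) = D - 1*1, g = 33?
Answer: 297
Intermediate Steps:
d(D) = -1 + D (d(D) = D - 1 = -1 + D)
g*d(10) = 33*(-1 + 10) = 33*9 = 297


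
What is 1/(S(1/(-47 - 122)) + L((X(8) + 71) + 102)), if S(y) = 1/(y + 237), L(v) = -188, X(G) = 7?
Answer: -40052/7529607 ≈ -0.0053193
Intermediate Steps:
S(y) = 1/(237 + y)
1/(S(1/(-47 - 122)) + L((X(8) + 71) + 102)) = 1/(1/(237 + 1/(-47 - 122)) - 188) = 1/(1/(237 + 1/(-169)) - 188) = 1/(1/(237 - 1/169) - 188) = 1/(1/(40052/169) - 188) = 1/(169/40052 - 188) = 1/(-7529607/40052) = -40052/7529607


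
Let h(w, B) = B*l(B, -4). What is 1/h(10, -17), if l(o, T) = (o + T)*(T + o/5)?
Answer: -5/13209 ≈ -0.00037853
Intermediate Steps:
l(o, T) = (T + o)*(T + o/5) (l(o, T) = (T + o)*(T + o*(⅕)) = (T + o)*(T + o/5))
h(w, B) = B*(16 - 24*B/5 + B²/5) (h(w, B) = B*((-4)² + B²/5 + (6/5)*(-4)*B) = B*(16 + B²/5 - 24*B/5) = B*(16 - 24*B/5 + B²/5))
1/h(10, -17) = 1/((⅕)*(-17)*(80 + (-17)² - 24*(-17))) = 1/((⅕)*(-17)*(80 + 289 + 408)) = 1/((⅕)*(-17)*777) = 1/(-13209/5) = -5/13209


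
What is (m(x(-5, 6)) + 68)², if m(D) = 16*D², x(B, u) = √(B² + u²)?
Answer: 1089936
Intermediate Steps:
(m(x(-5, 6)) + 68)² = (16*(√((-5)² + 6²))² + 68)² = (16*(√(25 + 36))² + 68)² = (16*(√61)² + 68)² = (16*61 + 68)² = (976 + 68)² = 1044² = 1089936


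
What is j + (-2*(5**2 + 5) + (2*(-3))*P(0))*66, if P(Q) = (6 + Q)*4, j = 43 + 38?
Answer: -13383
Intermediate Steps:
j = 81
P(Q) = 24 + 4*Q
j + (-2*(5**2 + 5) + (2*(-3))*P(0))*66 = 81 + (-2*(5**2 + 5) + (2*(-3))*(24 + 4*0))*66 = 81 + (-2*(25 + 5) - 6*(24 + 0))*66 = 81 + (-2*30 - 6*24)*66 = 81 + (-60 - 144)*66 = 81 - 204*66 = 81 - 13464 = -13383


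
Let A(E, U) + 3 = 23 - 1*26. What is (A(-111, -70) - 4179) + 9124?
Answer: 4939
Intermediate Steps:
A(E, U) = -6 (A(E, U) = -3 + (23 - 1*26) = -3 + (23 - 26) = -3 - 3 = -6)
(A(-111, -70) - 4179) + 9124 = (-6 - 4179) + 9124 = -4185 + 9124 = 4939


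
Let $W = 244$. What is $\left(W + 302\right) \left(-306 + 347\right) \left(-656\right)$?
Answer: $-14685216$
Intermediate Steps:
$\left(W + 302\right) \left(-306 + 347\right) \left(-656\right) = \left(244 + 302\right) \left(-306 + 347\right) \left(-656\right) = 546 \cdot 41 \left(-656\right) = 22386 \left(-656\right) = -14685216$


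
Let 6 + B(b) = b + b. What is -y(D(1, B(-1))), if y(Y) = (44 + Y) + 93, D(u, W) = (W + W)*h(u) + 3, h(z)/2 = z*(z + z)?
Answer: -76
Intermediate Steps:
h(z) = 4*z**2 (h(z) = 2*(z*(z + z)) = 2*(z*(2*z)) = 2*(2*z**2) = 4*z**2)
B(b) = -6 + 2*b (B(b) = -6 + (b + b) = -6 + 2*b)
D(u, W) = 3 + 8*W*u**2 (D(u, W) = (W + W)*(4*u**2) + 3 = (2*W)*(4*u**2) + 3 = 8*W*u**2 + 3 = 3 + 8*W*u**2)
y(Y) = 137 + Y
-y(D(1, B(-1))) = -(137 + (3 + 8*(-6 + 2*(-1))*1**2)) = -(137 + (3 + 8*(-6 - 2)*1)) = -(137 + (3 + 8*(-8)*1)) = -(137 + (3 - 64)) = -(137 - 61) = -1*76 = -76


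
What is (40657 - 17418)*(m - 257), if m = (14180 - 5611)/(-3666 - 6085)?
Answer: -58436231664/9751 ≈ -5.9928e+6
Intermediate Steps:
m = -8569/9751 (m = 8569/(-9751) = 8569*(-1/9751) = -8569/9751 ≈ -0.87878)
(40657 - 17418)*(m - 257) = (40657 - 17418)*(-8569/9751 - 257) = 23239*(-2514576/9751) = -58436231664/9751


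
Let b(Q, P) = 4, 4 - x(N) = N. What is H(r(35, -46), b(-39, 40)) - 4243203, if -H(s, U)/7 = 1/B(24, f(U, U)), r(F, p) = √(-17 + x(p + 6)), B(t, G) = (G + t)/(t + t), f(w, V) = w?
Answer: -4243215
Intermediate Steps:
x(N) = 4 - N
B(t, G) = (G + t)/(2*t) (B(t, G) = (G + t)/((2*t)) = (G + t)*(1/(2*t)) = (G + t)/(2*t))
r(F, p) = √(-19 - p) (r(F, p) = √(-17 + (4 - (p + 6))) = √(-17 + (4 - (6 + p))) = √(-17 + (4 + (-6 - p))) = √(-17 + (-2 - p)) = √(-19 - p))
H(s, U) = -7/(½ + U/48) (H(s, U) = -7*48/(U + 24) = -7*48/(24 + U) = -7/(½ + U/48))
H(r(35, -46), b(-39, 40)) - 4243203 = -336/(24 + 4) - 4243203 = -336/28 - 4243203 = -336*1/28 - 4243203 = -12 - 4243203 = -4243215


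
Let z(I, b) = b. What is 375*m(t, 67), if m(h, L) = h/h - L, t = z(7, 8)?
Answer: -24750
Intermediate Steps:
t = 8
m(h, L) = 1 - L
375*m(t, 67) = 375*(1 - 1*67) = 375*(1 - 67) = 375*(-66) = -24750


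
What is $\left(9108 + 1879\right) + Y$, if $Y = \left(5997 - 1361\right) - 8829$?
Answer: $6794$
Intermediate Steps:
$Y = -4193$ ($Y = 4636 - 8829 = -4193$)
$\left(9108 + 1879\right) + Y = \left(9108 + 1879\right) - 4193 = 10987 - 4193 = 6794$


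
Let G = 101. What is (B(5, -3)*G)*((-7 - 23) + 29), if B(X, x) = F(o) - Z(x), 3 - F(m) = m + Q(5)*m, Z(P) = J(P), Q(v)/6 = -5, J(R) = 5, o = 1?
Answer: -2727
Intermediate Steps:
Q(v) = -30 (Q(v) = 6*(-5) = -30)
Z(P) = 5
F(m) = 3 + 29*m (F(m) = 3 - (m - 30*m) = 3 - (-29)*m = 3 + 29*m)
B(X, x) = 27 (B(X, x) = (3 + 29*1) - 1*5 = (3 + 29) - 5 = 32 - 5 = 27)
(B(5, -3)*G)*((-7 - 23) + 29) = (27*101)*((-7 - 23) + 29) = 2727*(-30 + 29) = 2727*(-1) = -2727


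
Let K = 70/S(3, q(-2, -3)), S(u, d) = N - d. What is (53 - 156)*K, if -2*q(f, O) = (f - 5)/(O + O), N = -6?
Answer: 17304/13 ≈ 1331.1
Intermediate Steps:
q(f, O) = -(-5 + f)/(4*O) (q(f, O) = -(f - 5)/(2*(O + O)) = -(-5 + f)/(2*(2*O)) = -(-5 + f)*1/(2*O)/2 = -(-5 + f)/(4*O))
S(u, d) = -6 - d
K = -168/13 (K = 70/(-6 - (5 - 1*(-2))/(4*(-3))) = 70/(-6 - (-1)*(5 + 2)/(4*3)) = 70/(-6 - (-1)*7/(4*3)) = 70/(-6 - 1*(-7/12)) = 70/(-6 + 7/12) = 70/(-65/12) = 70*(-12/65) = -168/13 ≈ -12.923)
(53 - 156)*K = (53 - 156)*(-168/13) = -103*(-168/13) = 17304/13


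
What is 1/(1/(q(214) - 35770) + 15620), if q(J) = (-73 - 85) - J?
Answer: 36142/564538039 ≈ 6.4021e-5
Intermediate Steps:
q(J) = -158 - J
1/(1/(q(214) - 35770) + 15620) = 1/(1/((-158 - 1*214) - 35770) + 15620) = 1/(1/((-158 - 214) - 35770) + 15620) = 1/(1/(-372 - 35770) + 15620) = 1/(1/(-36142) + 15620) = 1/(-1/36142 + 15620) = 1/(564538039/36142) = 36142/564538039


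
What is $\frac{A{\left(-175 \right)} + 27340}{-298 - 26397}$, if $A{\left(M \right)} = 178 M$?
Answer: $\frac{762}{5339} \approx 0.14272$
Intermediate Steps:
$\frac{A{\left(-175 \right)} + 27340}{-298 - 26397} = \frac{178 \left(-175\right) + 27340}{-298 - 26397} = \frac{-31150 + 27340}{-26695} = \left(-3810\right) \left(- \frac{1}{26695}\right) = \frac{762}{5339}$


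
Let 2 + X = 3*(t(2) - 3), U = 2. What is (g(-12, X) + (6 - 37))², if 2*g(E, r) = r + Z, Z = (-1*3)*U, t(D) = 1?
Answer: 1444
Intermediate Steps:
Z = -6 (Z = -1*3*2 = -3*2 = -6)
X = -8 (X = -2 + 3*(1 - 3) = -2 + 3*(-2) = -2 - 6 = -8)
g(E, r) = -3 + r/2 (g(E, r) = (r - 6)/2 = (-6 + r)/2 = -3 + r/2)
(g(-12, X) + (6 - 37))² = ((-3 + (½)*(-8)) + (6 - 37))² = ((-3 - 4) - 31)² = (-7 - 31)² = (-38)² = 1444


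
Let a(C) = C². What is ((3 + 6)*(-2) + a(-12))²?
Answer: 15876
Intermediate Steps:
((3 + 6)*(-2) + a(-12))² = ((3 + 6)*(-2) + (-12)²)² = (9*(-2) + 144)² = (-18 + 144)² = 126² = 15876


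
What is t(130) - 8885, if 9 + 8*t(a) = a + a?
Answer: -70829/8 ≈ -8853.6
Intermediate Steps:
t(a) = -9/8 + a/4 (t(a) = -9/8 + (a + a)/8 = -9/8 + (2*a)/8 = -9/8 + a/4)
t(130) - 8885 = (-9/8 + (¼)*130) - 8885 = (-9/8 + 65/2) - 8885 = 251/8 - 8885 = -70829/8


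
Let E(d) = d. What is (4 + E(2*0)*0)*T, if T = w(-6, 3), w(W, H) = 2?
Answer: 8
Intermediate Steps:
T = 2
(4 + E(2*0)*0)*T = (4 + (2*0)*0)*2 = (4 + 0*0)*2 = (4 + 0)*2 = 4*2 = 8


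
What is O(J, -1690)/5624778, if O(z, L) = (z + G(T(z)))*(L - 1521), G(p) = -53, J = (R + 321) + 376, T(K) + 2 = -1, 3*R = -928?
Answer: -1611922/8437167 ≈ -0.19105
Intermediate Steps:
R = -928/3 (R = (⅓)*(-928) = -928/3 ≈ -309.33)
T(K) = -3 (T(K) = -2 - 1 = -3)
J = 1163/3 (J = (-928/3 + 321) + 376 = 35/3 + 376 = 1163/3 ≈ 387.67)
O(z, L) = (-1521 + L)*(-53 + z) (O(z, L) = (z - 53)*(L - 1521) = (-53 + z)*(-1521 + L) = (-1521 + L)*(-53 + z))
O(J, -1690)/5624778 = (80613 - 1521*1163/3 - 53*(-1690) - 1690*1163/3)/5624778 = (80613 - 589641 + 89570 - 1965470/3)*(1/5624778) = -3223844/3*1/5624778 = -1611922/8437167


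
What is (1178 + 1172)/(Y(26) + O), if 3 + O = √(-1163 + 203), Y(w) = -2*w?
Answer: -25850/797 - 3760*I*√15/797 ≈ -32.434 - 18.272*I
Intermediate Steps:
O = -3 + 8*I*√15 (O = -3 + √(-1163 + 203) = -3 + √(-960) = -3 + 8*I*√15 ≈ -3.0 + 30.984*I)
(1178 + 1172)/(Y(26) + O) = (1178 + 1172)/(-2*26 + (-3 + 8*I*√15)) = 2350/(-52 + (-3 + 8*I*√15)) = 2350/(-55 + 8*I*√15)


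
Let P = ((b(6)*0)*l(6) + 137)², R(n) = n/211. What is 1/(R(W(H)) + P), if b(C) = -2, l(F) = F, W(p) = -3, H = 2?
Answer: 211/3960256 ≈ 5.3279e-5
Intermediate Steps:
R(n) = n/211 (R(n) = n*(1/211) = n/211)
P = 18769 (P = (-2*0*6 + 137)² = (0*6 + 137)² = (0 + 137)² = 137² = 18769)
1/(R(W(H)) + P) = 1/((1/211)*(-3) + 18769) = 1/(-3/211 + 18769) = 1/(3960256/211) = 211/3960256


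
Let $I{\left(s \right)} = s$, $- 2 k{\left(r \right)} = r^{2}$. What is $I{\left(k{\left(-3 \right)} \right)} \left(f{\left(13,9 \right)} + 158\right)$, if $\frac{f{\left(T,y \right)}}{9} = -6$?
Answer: $-468$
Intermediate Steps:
$k{\left(r \right)} = - \frac{r^{2}}{2}$
$f{\left(T,y \right)} = -54$ ($f{\left(T,y \right)} = 9 \left(-6\right) = -54$)
$I{\left(k{\left(-3 \right)} \right)} \left(f{\left(13,9 \right)} + 158\right) = - \frac{\left(-3\right)^{2}}{2} \left(-54 + 158\right) = \left(- \frac{1}{2}\right) 9 \cdot 104 = \left(- \frac{9}{2}\right) 104 = -468$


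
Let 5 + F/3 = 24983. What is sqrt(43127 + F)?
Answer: sqrt(118061) ≈ 343.60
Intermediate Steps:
F = 74934 (F = -15 + 3*24983 = -15 + 74949 = 74934)
sqrt(43127 + F) = sqrt(43127 + 74934) = sqrt(118061)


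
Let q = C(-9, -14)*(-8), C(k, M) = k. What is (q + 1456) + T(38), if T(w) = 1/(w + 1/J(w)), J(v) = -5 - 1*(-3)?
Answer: 114602/75 ≈ 1528.0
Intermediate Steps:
J(v) = -2 (J(v) = -5 + 3 = -2)
q = 72 (q = -9*(-8) = 72)
T(w) = 1/(-1/2 + w) (T(w) = 1/(w + 1/(-2)) = 1/(w - 1/2) = 1/(-1/2 + w))
(q + 1456) + T(38) = (72 + 1456) + 2/(-1 + 2*38) = 1528 + 2/(-1 + 76) = 1528 + 2/75 = 114602/75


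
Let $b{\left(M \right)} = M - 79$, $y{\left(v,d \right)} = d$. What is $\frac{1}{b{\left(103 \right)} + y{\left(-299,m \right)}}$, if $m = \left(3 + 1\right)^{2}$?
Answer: $\frac{1}{40} \approx 0.025$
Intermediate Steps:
$m = 16$ ($m = 4^{2} = 16$)
$b{\left(M \right)} = -79 + M$ ($b{\left(M \right)} = M - 79 = -79 + M$)
$\frac{1}{b{\left(103 \right)} + y{\left(-299,m \right)}} = \frac{1}{\left(-79 + 103\right) + 16} = \frac{1}{24 + 16} = \frac{1}{40}$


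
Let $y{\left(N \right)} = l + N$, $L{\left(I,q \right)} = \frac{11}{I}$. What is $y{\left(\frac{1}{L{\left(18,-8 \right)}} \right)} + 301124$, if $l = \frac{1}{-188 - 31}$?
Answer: $\frac{725411647}{2409} \approx 3.0113 \cdot 10^{5}$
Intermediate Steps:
$l = - \frac{1}{219}$ ($l = \frac{1}{-219} = - \frac{1}{219} \approx -0.0045662$)
$y{\left(N \right)} = - \frac{1}{219} + N$
$y{\left(\frac{1}{L{\left(18,-8 \right)}} \right)} + 301124 = \left(- \frac{1}{219} + \frac{1}{11 \cdot \frac{1}{18}}\right) + 301124 = \left(- \frac{1}{219} + \frac{1}{\frac{11}{18}}\right) + 301124 = \left(- \frac{1}{219} + \frac{18}{11}\right) + 301124 = \frac{3931}{2409} + 301124 = \frac{725411647}{2409}$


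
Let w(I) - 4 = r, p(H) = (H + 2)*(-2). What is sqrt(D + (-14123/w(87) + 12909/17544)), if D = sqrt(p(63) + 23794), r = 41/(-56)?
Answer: sqrt(-1237219810288950 + 1145293793856*sqrt(1479))/535092 ≈ 64.554*I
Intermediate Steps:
p(H) = -4 - 2*H (p(H) = (2 + H)*(-2) = -4 - 2*H)
r = -41/56 (r = 41*(-1/56) = -41/56 ≈ -0.73214)
D = 4*sqrt(1479) (D = sqrt((-4 - 2*63) + 23794) = sqrt((-4 - 126) + 23794) = sqrt(-130 + 23794) = sqrt(23664) = 4*sqrt(1479) ≈ 153.83)
w(I) = 183/56 (w(I) = 4 - 41/56 = 183/56)
sqrt(D + (-14123/w(87) + 12909/17544)) = sqrt(4*sqrt(1479) + (-14123/183/56 + 12909/17544)) = sqrt(4*sqrt(1479) + (-14123*56/183 + 12909*(1/17544))) = sqrt(4*sqrt(1479) + (-790888/183 + 4303/5848)) = sqrt(4*sqrt(1479) - 4624325575/1070184) = sqrt(-4624325575/1070184 + 4*sqrt(1479))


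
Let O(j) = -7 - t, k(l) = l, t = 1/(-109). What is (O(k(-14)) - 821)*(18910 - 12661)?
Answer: -563978499/109 ≈ -5.1741e+6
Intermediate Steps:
t = -1/109 ≈ -0.0091743
O(j) = -762/109 (O(j) = -7 - 1*(-1/109) = -7 + 1/109 = -762/109)
(O(k(-14)) - 821)*(18910 - 12661) = (-762/109 - 821)*(18910 - 12661) = -90251/109*6249 = -563978499/109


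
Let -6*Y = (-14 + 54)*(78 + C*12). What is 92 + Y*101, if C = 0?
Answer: -52428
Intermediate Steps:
Y = -520 (Y = -(-14 + 54)*(78 + 0*12)/6 = -20*(78 + 0)/3 = -20*78/3 = -⅙*3120 = -520)
92 + Y*101 = 92 - 520*101 = 92 - 52520 = -52428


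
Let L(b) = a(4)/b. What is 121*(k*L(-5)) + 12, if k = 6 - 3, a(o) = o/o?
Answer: -303/5 ≈ -60.600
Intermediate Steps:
a(o) = 1
L(b) = 1/b
k = 3
121*(k*L(-5)) + 12 = 121*(3/(-5)) + 12 = 121*(3*(-1/5)) + 12 = 121*(-3/5) + 12 = -363/5 + 12 = -303/5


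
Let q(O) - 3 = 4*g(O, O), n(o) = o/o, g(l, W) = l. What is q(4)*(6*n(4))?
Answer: 114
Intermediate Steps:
n(o) = 1
q(O) = 3 + 4*O
q(4)*(6*n(4)) = (3 + 4*4)*(6*1) = (3 + 16)*6 = 19*6 = 114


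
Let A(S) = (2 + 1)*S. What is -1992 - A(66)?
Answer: -2190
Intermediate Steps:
A(S) = 3*S
-1992 - A(66) = -1992 - 3*66 = -1992 - 1*198 = -1992 - 198 = -2190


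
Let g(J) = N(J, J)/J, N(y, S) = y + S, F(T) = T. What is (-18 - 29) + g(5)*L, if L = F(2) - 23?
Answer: -89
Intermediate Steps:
N(y, S) = S + y
g(J) = 2 (g(J) = (J + J)/J = (2*J)/J = 2)
L = -21 (L = 2 - 23 = -21)
(-18 - 29) + g(5)*L = (-18 - 29) + 2*(-21) = -47 - 42 = -89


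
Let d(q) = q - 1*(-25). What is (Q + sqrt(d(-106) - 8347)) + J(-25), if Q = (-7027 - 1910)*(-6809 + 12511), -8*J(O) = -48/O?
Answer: -1273969356/25 + 14*I*sqrt(43) ≈ -5.0959e+7 + 91.804*I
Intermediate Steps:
d(q) = 25 + q (d(q) = q + 25 = 25 + q)
J(O) = 6/O (J(O) = -(-6)/O = 6/O)
Q = -50958774 (Q = -8937*5702 = -50958774)
(Q + sqrt(d(-106) - 8347)) + J(-25) = (-50958774 + sqrt((25 - 106) - 8347)) + 6/(-25) = (-50958774 + sqrt(-81 - 8347)) + 6*(-1/25) = (-50958774 + sqrt(-8428)) - 6/25 = (-50958774 + 14*I*sqrt(43)) - 6/25 = -1273969356/25 + 14*I*sqrt(43)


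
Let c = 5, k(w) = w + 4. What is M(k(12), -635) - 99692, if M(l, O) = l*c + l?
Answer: -99596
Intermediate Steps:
k(w) = 4 + w
M(l, O) = 6*l (M(l, O) = l*5 + l = 5*l + l = 6*l)
M(k(12), -635) - 99692 = 6*(4 + 12) - 99692 = 6*16 - 99692 = 96 - 99692 = -99596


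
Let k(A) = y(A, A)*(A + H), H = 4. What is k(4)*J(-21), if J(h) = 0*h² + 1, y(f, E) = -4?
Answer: -32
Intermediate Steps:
J(h) = 1 (J(h) = 0 + 1 = 1)
k(A) = -16 - 4*A (k(A) = -4*(A + 4) = -4*(4 + A) = -16 - 4*A)
k(4)*J(-21) = (-16 - 4*4)*1 = (-16 - 16)*1 = -32*1 = -32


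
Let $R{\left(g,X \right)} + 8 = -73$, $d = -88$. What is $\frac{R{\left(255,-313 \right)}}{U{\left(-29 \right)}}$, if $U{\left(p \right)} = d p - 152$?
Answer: $- \frac{27}{800} \approx -0.03375$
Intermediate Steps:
$R{\left(g,X \right)} = -81$ ($R{\left(g,X \right)} = -8 - 73 = -81$)
$U{\left(p \right)} = -152 - 88 p$ ($U{\left(p \right)} = - 88 p - 152 = -152 - 88 p$)
$\frac{R{\left(255,-313 \right)}}{U{\left(-29 \right)}} = - \frac{81}{-152 - -2552} = - \frac{81}{-152 + 2552} = - \frac{81}{2400} = \left(-81\right) \frac{1}{2400} = - \frac{27}{800}$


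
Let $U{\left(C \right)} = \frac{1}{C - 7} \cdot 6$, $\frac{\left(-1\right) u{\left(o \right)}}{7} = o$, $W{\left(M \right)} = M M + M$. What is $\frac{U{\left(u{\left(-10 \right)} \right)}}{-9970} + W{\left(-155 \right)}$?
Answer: $\frac{2498830949}{104685} \approx 23870.0$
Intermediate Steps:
$W{\left(M \right)} = M + M^{2}$ ($W{\left(M \right)} = M^{2} + M = M + M^{2}$)
$u{\left(o \right)} = - 7 o$
$U{\left(C \right)} = \frac{6}{-7 + C}$ ($U{\left(C \right)} = \frac{1}{-7 + C} 6 = \frac{6}{-7 + C}$)
$\frac{U{\left(u{\left(-10 \right)} \right)}}{-9970} + W{\left(-155 \right)} = \frac{6 \frac{1}{-7 - -70}}{-9970} - 155 \left(1 - 155\right) = \frac{6}{-7 + 70} \left(- \frac{1}{9970}\right) - -23870 = \frac{6}{63} \left(- \frac{1}{9970}\right) + 23870 = 6 \cdot \frac{1}{63} \left(- \frac{1}{9970}\right) + 23870 = \frac{2}{21} \left(- \frac{1}{9970}\right) + 23870 = - \frac{1}{104685} + 23870 = \frac{2498830949}{104685}$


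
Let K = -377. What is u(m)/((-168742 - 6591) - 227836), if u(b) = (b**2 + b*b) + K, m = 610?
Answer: -743823/403169 ≈ -1.8449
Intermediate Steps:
u(b) = -377 + 2*b**2 (u(b) = (b**2 + b*b) - 377 = (b**2 + b**2) - 377 = 2*b**2 - 377 = -377 + 2*b**2)
u(m)/((-168742 - 6591) - 227836) = (-377 + 2*610**2)/((-168742 - 6591) - 227836) = (-377 + 2*372100)/(-175333 - 227836) = (-377 + 744200)/(-403169) = 743823*(-1/403169) = -743823/403169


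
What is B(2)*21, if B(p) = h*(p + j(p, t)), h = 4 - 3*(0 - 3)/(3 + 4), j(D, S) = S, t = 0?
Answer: 222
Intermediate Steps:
h = 37/7 (h = 4 - (-9)/7 = 4 - 3*(-3/7) = 4 + 9/7 = 37/7 ≈ 5.2857)
B(p) = 37*p/7 (B(p) = 37*(p + 0)/7 = 37*p/7)
B(2)*21 = ((37/7)*2)*21 = (74/7)*21 = 222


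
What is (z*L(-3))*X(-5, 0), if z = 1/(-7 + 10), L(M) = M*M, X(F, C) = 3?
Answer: 9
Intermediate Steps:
L(M) = M²
z = ⅓ (z = 1/3 = ⅓ ≈ 0.33333)
(z*L(-3))*X(-5, 0) = ((⅓)*(-3)²)*3 = ((⅓)*9)*3 = 3*3 = 9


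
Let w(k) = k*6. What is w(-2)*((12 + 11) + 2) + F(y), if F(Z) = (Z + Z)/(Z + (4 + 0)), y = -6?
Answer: -294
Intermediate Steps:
w(k) = 6*k
F(Z) = 2*Z/(4 + Z) (F(Z) = (2*Z)/(Z + 4) = (2*Z)/(4 + Z) = 2*Z/(4 + Z))
w(-2)*((12 + 11) + 2) + F(y) = (6*(-2))*((12 + 11) + 2) + 2*(-6)/(4 - 6) = -12*(23 + 2) + 2*(-6)/(-2) = -12*25 + 2*(-6)*(-½) = -300 + 6 = -294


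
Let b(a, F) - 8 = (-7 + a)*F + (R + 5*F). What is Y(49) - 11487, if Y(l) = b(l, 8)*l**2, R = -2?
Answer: 905695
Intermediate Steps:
b(a, F) = 6 + 5*F + F*(-7 + a) (b(a, F) = 8 + ((-7 + a)*F + (-2 + 5*F)) = 8 + (F*(-7 + a) + (-2 + 5*F)) = 8 + (-2 + 5*F + F*(-7 + a)) = 6 + 5*F + F*(-7 + a))
Y(l) = l**2*(-10 + 8*l) (Y(l) = (6 - 2*8 + 8*l)*l**2 = (6 - 16 + 8*l)*l**2 = (-10 + 8*l)*l**2 = l**2*(-10 + 8*l))
Y(49) - 11487 = 49**2*(-10 + 8*49) - 11487 = 2401*(-10 + 392) - 11487 = 2401*382 - 11487 = 917182 - 11487 = 905695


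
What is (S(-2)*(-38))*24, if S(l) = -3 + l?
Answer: 4560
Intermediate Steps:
(S(-2)*(-38))*24 = ((-3 - 2)*(-38))*24 = -5*(-38)*24 = 190*24 = 4560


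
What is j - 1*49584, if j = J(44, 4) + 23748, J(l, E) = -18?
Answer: -25854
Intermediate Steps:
j = 23730 (j = -18 + 23748 = 23730)
j - 1*49584 = 23730 - 1*49584 = 23730 - 49584 = -25854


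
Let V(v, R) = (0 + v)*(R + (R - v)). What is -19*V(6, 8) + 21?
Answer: -1119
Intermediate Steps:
V(v, R) = v*(-v + 2*R)
-19*V(6, 8) + 21 = -114*(-1*6 + 2*8) + 21 = -114*(-6 + 16) + 21 = -114*10 + 21 = -19*60 + 21 = -1140 + 21 = -1119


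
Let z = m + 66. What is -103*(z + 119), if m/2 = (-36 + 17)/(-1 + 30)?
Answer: -548681/29 ≈ -18920.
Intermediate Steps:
m = -38/29 (m = 2*((-36 + 17)/(-1 + 30)) = 2*(-19/29) = -38/29 ≈ -1.3103)
z = 1876/29 (z = -38/29 + 66 = 1876/29 ≈ 64.690)
-103*(z + 119) = -103*(1876/29 + 119) = -103*5327/29 = -548681/29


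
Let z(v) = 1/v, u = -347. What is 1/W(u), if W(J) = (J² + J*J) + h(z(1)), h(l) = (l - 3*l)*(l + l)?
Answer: 1/240814 ≈ 4.1526e-6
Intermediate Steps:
z(v) = 1/v
h(l) = -4*l² (h(l) = (-2*l)*(2*l) = -4*l²)
W(J) = -4 + 2*J² (W(J) = (J² + J*J) - 4*(1/1)² = (J² + J²) - 4*1² = 2*J² - 4*1 = 2*J² - 4 = -4 + 2*J²)
1/W(u) = 1/(-4 + 2*(-347)²) = 1/(-4 + 2*120409) = 1/(-4 + 240818) = 1/240814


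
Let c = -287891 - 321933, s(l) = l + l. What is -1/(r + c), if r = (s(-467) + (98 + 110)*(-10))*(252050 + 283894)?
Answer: 1/1615945040 ≈ 6.1883e-10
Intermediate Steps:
s(l) = 2*l
r = -1615335216 (r = (2*(-467) + (98 + 110)*(-10))*(252050 + 283894) = (-934 + 208*(-10))*535944 = (-934 - 2080)*535944 = -3014*535944 = -1615335216)
c = -609824
-1/(r + c) = -1/(-1615335216 - 609824) = -1/(-1615945040) = -1*(-1/1615945040) = 1/1615945040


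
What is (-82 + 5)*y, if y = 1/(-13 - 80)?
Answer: 77/93 ≈ 0.82796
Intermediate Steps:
y = -1/93 (y = 1/(-93) = -1/93 ≈ -0.010753)
(-82 + 5)*y = (-82 + 5)*(-1/93) = -77*(-1/93) = 77/93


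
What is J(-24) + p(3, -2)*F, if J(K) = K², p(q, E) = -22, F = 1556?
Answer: -33656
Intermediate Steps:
J(-24) + p(3, -2)*F = (-24)² - 22*1556 = 576 - 34232 = -33656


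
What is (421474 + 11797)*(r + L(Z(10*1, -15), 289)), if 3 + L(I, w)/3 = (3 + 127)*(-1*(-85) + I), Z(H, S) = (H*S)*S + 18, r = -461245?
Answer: 197751816736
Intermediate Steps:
Z(H, S) = 18 + H*S² (Z(H, S) = H*S² + 18 = 18 + H*S²)
L(I, w) = 33141 + 390*I (L(I, w) = -9 + 3*((3 + 127)*(-1*(-85) + I)) = -9 + 3*(130*(85 + I)) = -9 + 3*(11050 + 130*I) = -9 + (33150 + 390*I) = 33141 + 390*I)
(421474 + 11797)*(r + L(Z(10*1, -15), 289)) = (421474 + 11797)*(-461245 + (33141 + 390*(18 + (10*1)*(-15)²))) = 433271*(-461245 + (33141 + 390*(18 + 10*225))) = 433271*(-461245 + (33141 + 390*(18 + 2250))) = 433271*(-461245 + (33141 + 390*2268)) = 433271*(-461245 + (33141 + 884520)) = 433271*(-461245 + 917661) = 433271*456416 = 197751816736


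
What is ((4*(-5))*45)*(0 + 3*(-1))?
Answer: 2700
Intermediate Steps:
((4*(-5))*45)*(0 + 3*(-1)) = (-20*45)*(0 - 3) = -900*(-3) = 2700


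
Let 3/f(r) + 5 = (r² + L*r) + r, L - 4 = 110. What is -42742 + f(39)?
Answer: -256494739/6001 ≈ -42742.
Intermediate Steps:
L = 114 (L = 4 + 110 = 114)
f(r) = 3/(-5 + r² + 115*r) (f(r) = 3/(-5 + ((r² + 114*r) + r)) = 3/(-5 + (r² + 115*r)) = 3/(-5 + r² + 115*r))
-42742 + f(39) = -42742 + 3/(-5 + 39² + 115*39) = -42742 + 3/(-5 + 1521 + 4485) = -42742 + 3/6001 = -256494739/6001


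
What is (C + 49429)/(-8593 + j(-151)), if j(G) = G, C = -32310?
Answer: -17119/8744 ≈ -1.9578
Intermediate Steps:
(C + 49429)/(-8593 + j(-151)) = (-32310 + 49429)/(-8593 - 151) = 17119/(-8744) = 17119*(-1/8744) = -17119/8744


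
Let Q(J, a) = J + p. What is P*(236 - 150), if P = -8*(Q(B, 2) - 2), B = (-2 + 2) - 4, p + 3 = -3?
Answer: 8256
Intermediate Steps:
p = -6 (p = -3 - 3 = -6)
B = -4 (B = 0 - 4 = -4)
Q(J, a) = -6 + J (Q(J, a) = J - 6 = -6 + J)
P = 96 (P = -8*((-6 - 4) - 2) = -8*(-10 - 2) = -8*(-12) = 96)
P*(236 - 150) = 96*(236 - 150) = 96*86 = 8256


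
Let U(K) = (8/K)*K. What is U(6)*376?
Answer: 3008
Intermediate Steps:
U(K) = 8
U(6)*376 = 8*376 = 3008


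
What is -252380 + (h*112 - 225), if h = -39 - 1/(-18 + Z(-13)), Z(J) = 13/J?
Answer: -4882375/19 ≈ -2.5697e+5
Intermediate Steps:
h = -740/19 (h = -39 - 1/(-18 + 13/(-13)) = -39 - 1/(-18 + 13*(-1/13)) = -39 - 1/(-18 - 1) = -39 - 1/(-19) = -39 - 1*(-1/19) = -39 + 1/19 = -740/19 ≈ -38.947)
-252380 + (h*112 - 225) = -252380 + (-740/19*112 - 225) = -252380 + (-82880/19 - 225) = -252380 - 87155/19 = -4882375/19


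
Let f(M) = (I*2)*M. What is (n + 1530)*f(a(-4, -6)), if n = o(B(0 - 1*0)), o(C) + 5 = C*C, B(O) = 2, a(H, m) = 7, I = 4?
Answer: 85624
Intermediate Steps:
o(C) = -5 + C² (o(C) = -5 + C*C = -5 + C²)
n = -1 (n = -5 + 2² = -5 + 4 = -1)
f(M) = 8*M (f(M) = (4*2)*M = 8*M)
(n + 1530)*f(a(-4, -6)) = (-1 + 1530)*(8*7) = 1529*56 = 85624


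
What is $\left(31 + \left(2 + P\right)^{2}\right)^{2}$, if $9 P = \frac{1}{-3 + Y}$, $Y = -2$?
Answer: $\frac{4997924416}{4100625} \approx 1218.8$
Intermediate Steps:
$P = - \frac{1}{45}$ ($P = \frac{1}{9 \left(-3 - 2\right)} = \frac{1}{9 \left(-5\right)} = \frac{1}{9} \left(- \frac{1}{5}\right) = - \frac{1}{45} \approx -0.022222$)
$\left(31 + \left(2 + P\right)^{2}\right)^{2} = \left(31 + \left(2 - \frac{1}{45}\right)^{2}\right)^{2} = \left(31 + \left(\frac{89}{45}\right)^{2}\right)^{2} = \left(31 + \frac{7921}{2025}\right)^{2} = \left(\frac{70696}{2025}\right)^{2} = \frac{4997924416}{4100625}$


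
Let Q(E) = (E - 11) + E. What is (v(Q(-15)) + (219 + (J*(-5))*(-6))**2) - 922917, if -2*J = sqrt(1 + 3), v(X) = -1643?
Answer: -888839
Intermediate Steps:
Q(E) = -11 + 2*E (Q(E) = (-11 + E) + E = -11 + 2*E)
J = -1 (J = -sqrt(1 + 3)/2 = -sqrt(4)/2 = -1/2*2 = -1)
(v(Q(-15)) + (219 + (J*(-5))*(-6))**2) - 922917 = (-1643 + (219 - 1*(-5)*(-6))**2) - 922917 = (-1643 + (219 + 5*(-6))**2) - 922917 = (-1643 + (219 - 30)**2) - 922917 = (-1643 + 189**2) - 922917 = (-1643 + 35721) - 922917 = 34078 - 922917 = -888839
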